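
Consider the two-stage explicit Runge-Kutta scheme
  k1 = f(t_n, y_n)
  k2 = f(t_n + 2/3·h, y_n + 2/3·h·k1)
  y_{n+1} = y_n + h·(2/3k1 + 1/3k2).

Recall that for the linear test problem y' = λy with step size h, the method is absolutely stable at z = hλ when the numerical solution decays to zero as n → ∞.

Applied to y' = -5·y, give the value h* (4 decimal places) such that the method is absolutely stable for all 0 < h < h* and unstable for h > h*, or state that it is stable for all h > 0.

(-4.5000,0); λ=-5 ⇒ h* = (9/2)/5 = 0.9000.

With y'=λy (z=hλ):
  k1=λy_n ⇒ h·k1=z·y_n;  k2=λ(1+2/3z)y_n ⇒ h·k2=z(1+2/3z)y_n
  y_{n+1}/y_n = 1 + 2/3z + 1/3z(1+2/3z) = 1 + z + 2/9z²
  so R(z) = 1 + z + 2/9z².

Need |R(x)|<1, x<0.
x=-0.46: |R|=0.5870
R=1: x+2/9x²=0 ⇒ x=−9/2=-4.5000; min R=1−1/(4·2/9)=-0.1250>−1
Confirm numerically:
  x=-3.673: |R|=0.32498 <1
  x=-3.522: |R|=0.23455 <1
  x=-3.349: |R|=0.14340 <1
  x=-2.338: |R|=0.12328 <1
  x=-4.906: |R|=1.44263 >1
  x=-4.788: |R|=1.30643 >1
So |R|<1 on (-4.5000, 0).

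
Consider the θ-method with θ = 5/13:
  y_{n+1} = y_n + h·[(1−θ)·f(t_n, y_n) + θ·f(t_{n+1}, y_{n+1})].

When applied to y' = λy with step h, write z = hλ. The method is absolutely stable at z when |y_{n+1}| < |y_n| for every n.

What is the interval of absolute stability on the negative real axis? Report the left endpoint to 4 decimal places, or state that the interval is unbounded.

(-8.6667, 0).

Test eqn y'=λy, z=hλ:
  y_{n+1} = y_n + z·[8/13·y_n + 5/13·y_{n+1}] ⇒ (1 − 5/13z)y_{n+1} = (1 + 8/13z)y_n
  ⇒ R(z) = (1 + 8/13z)/(1 − 5/13z).

Boundary: |R(x)|=1, x<0.
x=-1.12: |R|=0.2172
R=−1: 1+8/13x = −1+5/13x ⇒ -3/13x=2 ⇒ x=2/(-3/13)=-8.6667
Confirm numerically:
  x=-8.452: |R|=0.98835 <1
  x=-6.271: |R|=0.83797 <1
  x=-5.186: |R|=0.73177 <1
  x=-3.894: |R|=0.55904 <1
  x=-9.191: |R|=1.02668 >1
  x=-8.993: |R|=1.01689 >1
  x=-8.847: |R|=1.00945 >1
So |R|<1 on (-8.6667, 0).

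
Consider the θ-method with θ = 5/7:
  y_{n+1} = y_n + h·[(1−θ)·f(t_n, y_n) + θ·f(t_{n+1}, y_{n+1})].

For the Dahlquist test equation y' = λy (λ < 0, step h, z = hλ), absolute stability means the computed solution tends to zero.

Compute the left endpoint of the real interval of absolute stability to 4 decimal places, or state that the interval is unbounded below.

interval (−∞, 0).

On y'=λy, z=hλ:
  y_{n+1} = y_n + z·[2/7·y_n + 5/7·y_{n+1}] ⇒ (1 − 5/7z)y_{n+1} = (1 + 2/7z)y_n
  Hence R(z) = (1 + 2/7z)/(1 − 5/7z).

Boundary: |R(x)|=1, x<0.
x=-0.47: |R|=0.6481
x=-2: |R|=0.1765
x=-10: |R|=0.2281
x=-100: |R|=0.3807
θ=5/7≥1/2 ⇒ |1+2/7x|<|1−5/7x| ∀x<0 ⇒ interval (−∞,0).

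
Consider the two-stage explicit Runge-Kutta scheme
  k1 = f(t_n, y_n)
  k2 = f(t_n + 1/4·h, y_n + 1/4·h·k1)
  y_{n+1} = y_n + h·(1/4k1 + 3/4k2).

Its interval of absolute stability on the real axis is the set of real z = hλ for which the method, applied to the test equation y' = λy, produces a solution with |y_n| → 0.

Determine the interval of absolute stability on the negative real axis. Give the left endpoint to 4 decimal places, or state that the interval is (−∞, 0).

Test eqn y'=λy, z=hλ:
  k1=λy_n ⇒ h·k1=z·y_n;  k2=λ(1+1/4z)y_n ⇒ h·k2=z(1+1/4z)y_n
  y_{n+1}/y_n = 1 + 1/4z + 3/4z(1+1/4z) = 1 + z + 3/16z²
  Hence R(z) = 1 + z + 3/16z².

Need |R(x)|<1, x<0.
x=-0.72: |R|=0.3772
R=1: x+3/16x²=0 ⇒ x=−16/3=-5.3333; min R=1−1/(4·3/16)=-0.3333>−1
Confirm numerically:
  x=-4.196: |R|=0.10520 <1
  x=-2.424: |R|=0.32229 <1
  x=-2.243: |R|=0.29968 <1
  x=-5.870: |R|=1.59067 >1
  x=-5.365: |R|=1.03185 >1
Stable set (-5.3333, 0).

(-5.3333, 0).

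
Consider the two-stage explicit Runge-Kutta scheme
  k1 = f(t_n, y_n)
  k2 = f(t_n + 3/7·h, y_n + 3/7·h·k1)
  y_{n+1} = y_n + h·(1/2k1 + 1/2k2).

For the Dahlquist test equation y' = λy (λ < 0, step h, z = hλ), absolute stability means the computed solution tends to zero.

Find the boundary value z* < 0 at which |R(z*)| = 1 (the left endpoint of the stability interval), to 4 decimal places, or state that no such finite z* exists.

Set f=λy, z=hλ:
  k1=λy_n ⇒ h·k1=z·y_n;  k2=λ(1+3/7z)y_n ⇒ h·k2=z(1+3/7z)y_n
  y_{n+1}/y_n = 1 + 1/2z + 1/2z(1+3/7z) = 1 + z + 3/14z²
  Hence R(z) = 1 + z + 3/14z².

Find x<0 with |R(x)|<1.
x=-0.84: |R|=0.3112
R=1: x+3/14x²=0 ⇒ x=−14/3=-4.6667; min R=1−1/(4·3/14)=-0.1667>−1
Confirm numerically:
  x=-3.202: |R|=0.00497 <1
  x=-3.143: |R|=0.02619 <1
  x=-2.701: |R|=0.13770 <1
  x=-4.847: |R|=1.18730 >1
  x=-4.724: |R|=1.05804 >1
Interval (-4.6667, 0).

left endpoint -4.6667.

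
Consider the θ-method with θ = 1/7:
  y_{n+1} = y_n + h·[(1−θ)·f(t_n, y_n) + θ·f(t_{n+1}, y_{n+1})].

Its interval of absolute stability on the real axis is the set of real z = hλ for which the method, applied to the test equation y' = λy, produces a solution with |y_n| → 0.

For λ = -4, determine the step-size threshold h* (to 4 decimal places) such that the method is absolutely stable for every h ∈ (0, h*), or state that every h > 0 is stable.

Test eqn y'=λy, z=hλ:
  y_{n+1} = y_n + z·[6/7·y_n + 1/7·y_{n+1}] ⇒ (1 − 1/7z)y_{n+1} = (1 + 6/7z)y_n
  so R(z) = (1 + 6/7z)/(1 − 1/7z).

Find x<0 with |R(x)|<1.
x=-1.67: |R|=0.3483
R=−1: 1+6/7x = −1+1/7x ⇒ -5/7x=2 ⇒ x=2/(-5/7)=-2.8000
Confirm numerically:
  x=-2.352: |R|=0.76048 <1
  x=-2.078: |R|=0.60234 <1
  x=-1.822: |R|=0.44570 <1
  x=-1.455: |R|=0.20461 <1
  x=-3.121: |R|=1.15858 >1
  x=-2.974: |R|=1.08723 >1
  x=-2.881: |R|=1.04099 >1
Stable set (-2.8000, 0).

(-2.8000,0); λ=-4 ⇒ h* = (14/5)/4 = 0.7000.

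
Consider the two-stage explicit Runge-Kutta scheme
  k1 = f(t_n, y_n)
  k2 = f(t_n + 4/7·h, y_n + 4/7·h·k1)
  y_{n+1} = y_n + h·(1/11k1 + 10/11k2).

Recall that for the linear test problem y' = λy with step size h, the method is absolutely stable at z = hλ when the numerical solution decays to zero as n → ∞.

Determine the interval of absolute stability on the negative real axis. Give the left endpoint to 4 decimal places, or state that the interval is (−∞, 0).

(-1.9250, 0).

With y'=λy (z=hλ):
  k1=λy_n ⇒ h·k1=z·y_n;  k2=λ(1+4/7z)y_n ⇒ h·k2=z(1+4/7z)y_n
  y_{n+1}/y_n = 1 + 1/11z + 10/11z(1+4/7z) = 1 + z + 40/77z²
  so R(z) = 1 + z + 40/77z².

Boundary: |R(x)|=1, x<0.
x=-0.55: |R|=0.6071
R=1: x+40/77x²=0 ⇒ x=−77/40=-1.9250; min R=1−1/(4·40/77)=0.5188>−1
Confirm numerically:
  x=-1.852: |R|=0.92977 <1
  x=-1.802: |R|=0.88486 <1
  x=-1.526: |R|=0.68370 <1
  x=-2.507: |R|=1.75796 >1
  x=-2.383: |R|=1.56697 >1
  x=-2.296: |R|=1.44250 >1
Stable set (-1.9250, 0).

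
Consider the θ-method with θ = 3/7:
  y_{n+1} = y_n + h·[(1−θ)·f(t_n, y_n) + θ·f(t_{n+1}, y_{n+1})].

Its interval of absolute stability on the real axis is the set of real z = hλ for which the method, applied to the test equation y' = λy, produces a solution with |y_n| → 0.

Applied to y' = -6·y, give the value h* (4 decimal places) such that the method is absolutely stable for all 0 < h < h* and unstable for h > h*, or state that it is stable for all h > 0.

On y'=λy, z=hλ:
  y_{n+1} = y_n + z·[4/7·y_n + 3/7·y_{n+1}] ⇒ (1 − 3/7z)y_{n+1} = (1 + 4/7z)y_n
  Hence R(z) = (1 + 4/7z)/(1 − 3/7z).

Need |R(x)|<1, x<0.
x=-1.35: |R|=0.1448
R=−1: 1+4/7x = −1+3/7x ⇒ -1/7x=2 ⇒ x=2/(-1/7)=-14.0000
Confirm numerically:
  x=-7.930: |R|=0.80286 <1
  x=-7.449: |R|=0.77677 <1
  x=-5.631: |R|=0.64973 <1
  x=-14.437: |R|=1.00869 >1
  x=-14.366: |R|=1.00731 >1
Stable set (-14.0000, 0).

(-14.0000,0); λ=-6 ⇒ h* = (14)/6 = 2.3333.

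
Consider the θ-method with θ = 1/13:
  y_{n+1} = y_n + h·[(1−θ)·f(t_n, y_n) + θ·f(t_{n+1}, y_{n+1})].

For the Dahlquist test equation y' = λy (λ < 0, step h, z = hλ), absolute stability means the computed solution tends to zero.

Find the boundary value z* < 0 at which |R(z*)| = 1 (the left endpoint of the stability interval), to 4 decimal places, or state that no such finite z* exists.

With y'=λy (z=hλ):
  y_{n+1} = y_n + z·[12/13·y_n + 1/13·y_{n+1}] ⇒ (1 − 1/13z)y_{n+1} = (1 + 12/13z)y_n
  ⇒ R(z) = (1 + 12/13z)/(1 − 1/13z).

Need |R(x)|<1, x<0.
x=-0.92: |R|=0.1408
R=−1: 1+12/13x = −1+1/13x ⇒ -11/13x=2 ⇒ x=2/(-11/13)=-2.3636
Confirm numerically:
  x=-2.336: |R|=0.98018 <1
  x=-1.177: |R|=0.07928 <1
  x=-0.992: |R|=0.07833 <1
  x=-2.513: |R|=1.10591 >1
  x=-2.483: |R|=1.08480 >1
Stable set (-2.3636, 0).

left endpoint -2.3636.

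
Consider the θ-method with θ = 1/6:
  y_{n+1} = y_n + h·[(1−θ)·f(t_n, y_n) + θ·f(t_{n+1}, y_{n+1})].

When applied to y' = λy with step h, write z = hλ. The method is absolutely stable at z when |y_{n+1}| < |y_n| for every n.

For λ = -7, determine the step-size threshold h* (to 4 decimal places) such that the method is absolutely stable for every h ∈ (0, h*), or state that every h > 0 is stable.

With y'=λy (z=hλ):
  y_{n+1} = y_n + z·[5/6·y_n + 1/6·y_{n+1}] ⇒ (1 − 1/6z)y_{n+1} = (1 + 5/6z)y_n
  ⇒ R(z) = (1 + 5/6z)/(1 − 1/6z).

Solve |R(x)|<1 on ℝ⁻.
x=-0.75: |R|=0.3333
R=−1: 1+5/6x = −1+1/6x ⇒ -2/3x=2 ⇒ x=2/(-2/3)=-3.0000
Confirm numerically:
  x=-2.320: |R|=0.67308 <1
  x=-1.964: |R|=0.47966 <1
  x=-1.587: |R|=0.25504 <1
  x=-1.413: |R|=0.14367 <1
  x=-3.592: |R|=1.24687 >1
  x=-3.057: |R|=1.02517 >1
Stable set (-3.0000, 0).

(-3.0000,0); λ=-7 ⇒ h* = (3)/7 = 0.4286.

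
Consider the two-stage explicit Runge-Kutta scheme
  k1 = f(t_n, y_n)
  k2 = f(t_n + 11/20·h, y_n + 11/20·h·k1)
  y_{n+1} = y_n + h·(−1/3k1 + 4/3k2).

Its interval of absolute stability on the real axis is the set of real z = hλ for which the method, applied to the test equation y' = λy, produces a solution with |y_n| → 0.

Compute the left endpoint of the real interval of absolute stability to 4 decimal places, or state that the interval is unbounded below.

left endpoint -1.3636.

On y'=λy, z=hλ:
  k1=λy_n ⇒ h·k1=z·y_n;  k2=λ(1+11/20z)y_n ⇒ h·k2=z(1+11/20z)y_n
  y_{n+1}/y_n = 1 − 1/3z + 4/3z(1+11/20z) = 1 + z + 11/15z²
  ⇒ R(z) = 1 + z + 11/15z².

Boundary: |R(x)|=1, x<0.
x=-1.41: |R|=1.0479
R=1: x+11/15x²=0 ⇒ x=−15/11=-1.3636; min R=1−1/(4·11/15)=0.6591>−1
Confirm numerically:
  x=-1.015: |R|=0.74050 <1
  x=-1.006: |R|=0.73616 <1
  x=-0.975: |R|=0.72212 <1
  x=-0.641: |R|=0.66031 <1
  x=-1.821: |R|=1.61076 >1
  x=-1.718: |R|=1.44645 >1
  x=-1.476: |R|=1.12162 >1
Interval (-1.3636, 0).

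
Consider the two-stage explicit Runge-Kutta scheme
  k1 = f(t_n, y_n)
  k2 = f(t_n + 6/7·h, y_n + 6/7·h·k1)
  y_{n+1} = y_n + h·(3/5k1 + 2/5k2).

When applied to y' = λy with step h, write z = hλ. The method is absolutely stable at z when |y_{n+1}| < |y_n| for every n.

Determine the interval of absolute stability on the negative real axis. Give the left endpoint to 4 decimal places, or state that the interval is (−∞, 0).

With y'=λy (z=hλ):
  k1=λy_n ⇒ h·k1=z·y_n;  k2=λ(1+6/7z)y_n ⇒ h·k2=z(1+6/7z)y_n
  y_{n+1}/y_n = 1 + 3/5z + 2/5z(1+6/7z) = 1 + z + 12/35z²
  R(z) = 1 + z + 12/35z².

Find x<0 with |R(x)|<1.
x=-1.36: |R|=0.2741
R=1: x+12/35x²=0 ⇒ x=−35/12=-2.9167; min R=1−1/(4·12/35)=0.2708>−1
Confirm numerically:
  x=-2.674: |R|=0.77752 <1
  x=-2.636: |R|=0.74634 <1
  x=-1.621: |R|=0.27991 <1
  x=-1.172: |R|=0.29894 <1
  x=-3.324: |R|=1.46422 >1
  x=-3.069: |R|=1.16029 >1
Stable set (-2.9167, 0).

(-2.9167, 0).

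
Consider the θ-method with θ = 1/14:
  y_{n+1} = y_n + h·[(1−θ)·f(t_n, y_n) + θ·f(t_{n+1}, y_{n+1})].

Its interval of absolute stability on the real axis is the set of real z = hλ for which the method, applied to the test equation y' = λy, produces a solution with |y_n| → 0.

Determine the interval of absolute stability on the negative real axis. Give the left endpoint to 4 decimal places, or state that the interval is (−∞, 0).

On y'=λy, z=hλ:
  y_{n+1} = y_n + z·[13/14·y_n + 1/14·y_{n+1}] ⇒ (1 − 1/14z)y_{n+1} = (1 + 13/14z)y_n
  so R(z) = (1 + 13/14z)/(1 − 1/14z).

Need |R(x)|<1, x<0.
x=-0.79: |R|=0.2522
R=−1: 1+13/14x = −1+1/14x ⇒ -6/7x=2 ⇒ x=2/(-6/7)=-2.3333
Confirm numerically:
  x=-2.228: |R|=0.92211 <1
  x=-1.904: |R|=0.67606 <1
  x=-1.854: |R|=0.63719 <1
  x=-1.169: |R|=0.07891 <1
  x=-2.622: |R|=1.20840 >1
  x=-2.361: |R|=1.02029 >1
So |R|<1 on (-2.3333, 0).

z∈(-2.3333,0).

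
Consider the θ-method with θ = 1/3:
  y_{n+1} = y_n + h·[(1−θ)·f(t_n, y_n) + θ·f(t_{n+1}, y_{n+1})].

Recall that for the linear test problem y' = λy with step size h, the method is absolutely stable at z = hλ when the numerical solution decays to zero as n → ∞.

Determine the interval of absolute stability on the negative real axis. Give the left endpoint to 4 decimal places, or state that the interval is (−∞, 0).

(-6.0000, 0).

On y'=λy, z=hλ:
  y_{n+1} = y_n + z·[2/3·y_n + 1/3·y_{n+1}] ⇒ (1 − 1/3z)y_{n+1} = (1 + 2/3z)y_n
  so R(z) = (1 + 2/3z)/(1 − 1/3z).

Boundary: |R(x)|=1, x<0.
x=-1.36: |R|=0.0642
R=−1: 1+2/3x = −1+1/3x ⇒ -1/3x=2 ⇒ x=2/(-1/3)=-6.0000
Confirm numerically:
  x=-4.386: |R|=0.78148 <1
  x=-3.893: |R|=0.69433 <1
  x=-3.575: |R|=0.63118 <1
  x=-2.973: |R|=0.49322 <1
  x=-6.554: |R|=1.05799 >1
  x=-6.305: |R|=1.03278 >1
  x=-6.199: |R|=1.02163 >1
So |R|<1 on (-6.0000, 0).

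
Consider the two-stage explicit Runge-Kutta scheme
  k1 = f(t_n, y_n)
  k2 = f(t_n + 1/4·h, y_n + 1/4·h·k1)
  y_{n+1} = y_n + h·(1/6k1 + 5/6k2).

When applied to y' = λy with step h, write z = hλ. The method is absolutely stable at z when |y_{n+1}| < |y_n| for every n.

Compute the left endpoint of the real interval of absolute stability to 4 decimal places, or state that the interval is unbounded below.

z* = -4.8000.

Set f=λy, z=hλ:
  k1=λy_n ⇒ h·k1=z·y_n;  k2=λ(1+1/4z)y_n ⇒ h·k2=z(1+1/4z)y_n
  y_{n+1}/y_n = 1 + 1/6z + 5/6z(1+1/4z) = 1 + z + 5/24z²
  ⇒ R(z) = 1 + z + 5/24z².

Need |R(x)|<1, x<0.
x=-1.45: |R|=0.0120
R=1: x+5/24x²=0 ⇒ x=−24/5=-4.8000; min R=1−1/(4·5/24)=-0.2000>−1
Confirm numerically:
  x=-3.879: |R|=0.25572 <1
  x=-3.837: |R|=0.23020 <1
  x=-3.320: |R|=0.02367 <1
  x=-3.237: |R|=0.05405 <1
  x=-5.392: |R|=1.66501 >1
  x=-5.312: |R|=1.56661 >1
  x=-5.180: |R|=1.41008 >1
Interval (-4.8000, 0).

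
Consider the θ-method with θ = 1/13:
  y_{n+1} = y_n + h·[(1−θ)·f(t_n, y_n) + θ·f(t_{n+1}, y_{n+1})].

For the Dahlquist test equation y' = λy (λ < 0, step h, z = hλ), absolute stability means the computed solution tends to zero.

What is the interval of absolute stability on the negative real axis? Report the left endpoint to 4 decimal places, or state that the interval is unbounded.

z∈(-2.3636,0).

On y'=λy, z=hλ:
  y_{n+1} = y_n + z·[12/13·y_n + 1/13·y_{n+1}] ⇒ (1 − 1/13z)y_{n+1} = (1 + 12/13z)y_n
  Hence R(z) = (1 + 12/13z)/(1 − 1/13z).

Boundary: |R(x)|=1, x<0.
x=-0.74: |R|=0.2999
R=−1: 1+12/13x = −1+1/13x ⇒ -11/13x=2 ⇒ x=2/(-11/13)=-2.3636
Confirm numerically:
  x=-2.112: |R|=0.81683 <1
  x=-1.716: |R|=0.51590 <1
  x=-1.413: |R|=0.27447 <1
  x=-1.320: |R|=0.19832 <1
  x=-2.694: |R|=1.23155 >1
  x=-2.417: |R|=1.03807 >1
  x=-2.414: |R|=1.03594 >1
So |R|<1 on (-2.3636, 0).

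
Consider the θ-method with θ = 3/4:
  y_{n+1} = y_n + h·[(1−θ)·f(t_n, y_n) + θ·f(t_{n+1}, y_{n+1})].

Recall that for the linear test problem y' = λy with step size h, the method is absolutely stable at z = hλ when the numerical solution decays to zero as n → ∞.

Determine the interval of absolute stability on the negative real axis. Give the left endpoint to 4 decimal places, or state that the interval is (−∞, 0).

Test eqn y'=λy, z=hλ:
  y_{n+1} = y_n + z·[1/4·y_n + 3/4·y_{n+1}] ⇒ (1 − 3/4z)y_{n+1} = (1 + 1/4z)y_n
  R(z) = (1 + 1/4z)/(1 − 3/4z).

Find x<0 with |R(x)|<1.
x=-0.67: |R|=0.5541
x=-2: |R|=0.2000
x=-10: |R|=0.1765
x=-100: |R|=0.3158
θ=3/4≥1/2 ⇒ |1+1/4x|<|1−3/4x| ∀x<0 ⇒ unbounded interval.

unbounded; (−∞, 0).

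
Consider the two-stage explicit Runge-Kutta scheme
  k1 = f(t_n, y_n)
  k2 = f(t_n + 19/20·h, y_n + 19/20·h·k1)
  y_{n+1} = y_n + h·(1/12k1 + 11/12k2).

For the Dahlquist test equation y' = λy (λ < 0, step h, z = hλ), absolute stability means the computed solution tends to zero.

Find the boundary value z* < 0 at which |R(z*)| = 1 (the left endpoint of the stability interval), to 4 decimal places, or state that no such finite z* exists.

With y'=λy (z=hλ):
  k1=λy_n ⇒ h·k1=z·y_n;  k2=λ(1+19/20z)y_n ⇒ h·k2=z(1+19/20z)y_n
  y_{n+1}/y_n = 1 + 1/12z + 11/12z(1+19/20z) = 1 + z + 209/240z²
  R(z) = 1 + z + 209/240z².

Find x<0 with |R(x)|<1.
x=-1.59: |R|=1.6116
R=1: x+209/240x²=0 ⇒ x=−240/209=-1.1483; min R=1−1/(4·209/240)=0.7129>−1
Confirm numerically:
  x=-0.713: |R|=0.72970 <1
  x=-0.611: |R|=0.71410 <1
  x=-0.584: |R|=0.71300 <1
  x=-0.492: |R|=0.71880 <1
  x=-1.287: |R|=1.15542 >1
  x=-1.203: |R|=1.05728 >1
So |R|<1 on (-1.1483, 0).

z* = -1.1483.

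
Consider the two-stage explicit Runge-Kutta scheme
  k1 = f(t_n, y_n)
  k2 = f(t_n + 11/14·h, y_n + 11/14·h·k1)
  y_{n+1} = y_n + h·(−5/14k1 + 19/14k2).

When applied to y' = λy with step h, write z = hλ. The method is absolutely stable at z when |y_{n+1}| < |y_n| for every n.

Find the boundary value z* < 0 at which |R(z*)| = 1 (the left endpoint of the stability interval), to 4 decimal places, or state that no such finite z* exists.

z* = -0.9378.

Test eqn y'=λy, z=hλ:
  k1=λy_n ⇒ h·k1=z·y_n;  k2=λ(1+11/14z)y_n ⇒ h·k2=z(1+11/14z)y_n
  y_{n+1}/y_n = 1 − 5/14z + 19/14z(1+11/14z) = 1 + z + 209/196z²
  Hence R(z) = 1 + z + 209/196z².

Solve |R(x)|<1 on ℝ⁻.
x=-1.08: |R|=1.1638
R=1: x+209/196x²=0 ⇒ x=−196/209=-0.9378; min R=1−1/(4·209/196)=0.7656>−1
Confirm numerically:
  x=-0.913: |R|=0.97586 <1
  x=-0.747: |R|=0.84802 <1
  x=-0.652: |R|=0.80130 <1
  x=-0.601: |R|=0.78416 <1
  x=-1.390: |R|=1.67025 >1
  x=-1.211: |R|=1.35279 >1
So |R|<1 on (-0.9378, 0).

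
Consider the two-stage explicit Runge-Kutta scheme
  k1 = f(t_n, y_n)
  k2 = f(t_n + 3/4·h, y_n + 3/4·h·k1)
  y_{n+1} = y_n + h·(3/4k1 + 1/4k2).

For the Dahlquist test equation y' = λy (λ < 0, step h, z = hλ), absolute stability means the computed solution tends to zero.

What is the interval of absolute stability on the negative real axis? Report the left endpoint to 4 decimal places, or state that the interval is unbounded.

z∈(-5.3333,0).

With y'=λy (z=hλ):
  k1=λy_n ⇒ h·k1=z·y_n;  k2=λ(1+3/4z)y_n ⇒ h·k2=z(1+3/4z)y_n
  y_{n+1}/y_n = 1 + 3/4z + 1/4z(1+3/4z) = 1 + z + 3/16z²
  so R(z) = 1 + z + 3/16z².

Need |R(x)|<1, x<0.
x=-1.75: |R|=0.1758
R=1: x+3/16x²=0 ⇒ x=−16/3=-5.3333; min R=1−1/(4·3/16)=-0.3333>−1
Confirm numerically:
  x=-3.949: |R|=0.02501 <1
  x=-3.669: |R|=0.14496 <1
  x=-2.948: |R|=0.31849 <1
  x=-2.258: |R|=0.30202 <1
  x=-5.790: |R|=1.49577 >1
  x=-5.645: |R|=1.32988 >1
  x=-5.466: |R|=1.13597 >1
Interval (-5.3333, 0).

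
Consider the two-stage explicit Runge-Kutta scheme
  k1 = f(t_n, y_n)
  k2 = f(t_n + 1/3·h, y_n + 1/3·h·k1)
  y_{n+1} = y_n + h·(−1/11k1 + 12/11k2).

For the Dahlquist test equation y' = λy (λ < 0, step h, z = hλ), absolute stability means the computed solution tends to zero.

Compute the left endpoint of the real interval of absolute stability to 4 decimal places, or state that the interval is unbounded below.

Test eqn y'=λy, z=hλ:
  k1=λy_n ⇒ h·k1=z·y_n;  k2=λ(1+1/3z)y_n ⇒ h·k2=z(1+1/3z)y_n
  y_{n+1}/y_n = 1 − 1/11z + 12/11z(1+1/3z) = 1 + z + 4/11z²
  so R(z) = 1 + z + 4/11z².

Need |R(x)|<1, x<0.
x=-0.9: |R|=0.3945
R=1: x+4/11x²=0 ⇒ x=−11/4=-2.7500; min R=1−1/(4·4/11)=0.3125>−1
Confirm numerically:
  x=-1.741: |R|=0.36121 <1
  x=-1.678: |R|=0.34589 <1
  x=-1.617: |R|=0.33380 <1
  x=-1.254: |R|=0.31782 <1
  x=-3.331: |R|=1.70375 >1
  x=-3.092: |R|=1.38453 >1
  x=-3.073: |R|=1.36094 >1
Stable set (-2.7500, 0).

z* = -2.7500.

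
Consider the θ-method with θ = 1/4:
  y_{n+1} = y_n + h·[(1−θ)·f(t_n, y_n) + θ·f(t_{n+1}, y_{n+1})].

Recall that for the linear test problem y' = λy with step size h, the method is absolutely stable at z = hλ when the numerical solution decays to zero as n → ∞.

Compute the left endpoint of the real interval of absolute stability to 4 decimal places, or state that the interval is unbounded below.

On y'=λy, z=hλ:
  y_{n+1} = y_n + z·[3/4·y_n + 1/4·y_{n+1}] ⇒ (1 − 1/4z)y_{n+1} = (1 + 3/4z)y_n
  so R(z) = (1 + 3/4z)/(1 − 1/4z).

Find x<0 with |R(x)|<1.
x=-0.79: |R|=0.3403
R=−1: 1+3/4x = −1+1/4x ⇒ -1/2x=2 ⇒ x=2/(-1/2)=-4.0000
Confirm numerically:
  x=-3.018: |R|=0.72015 <1
  x=-2.499: |R|=0.53808 <1
  x=-2.242: |R|=0.43672 <1
  x=-1.952: |R|=0.31183 <1
  x=-4.527: |R|=1.12361 >1
  x=-4.200: |R|=1.04878 >1
  x=-4.144: |R|=1.03536 >1
So |R|<1 on (-4.0000, 0).

left endpoint -4.0000.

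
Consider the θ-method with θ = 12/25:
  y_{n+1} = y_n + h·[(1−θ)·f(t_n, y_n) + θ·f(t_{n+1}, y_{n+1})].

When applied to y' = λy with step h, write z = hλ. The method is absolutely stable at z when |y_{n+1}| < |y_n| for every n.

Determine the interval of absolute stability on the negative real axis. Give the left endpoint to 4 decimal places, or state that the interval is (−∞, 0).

On y'=λy, z=hλ:
  y_{n+1} = y_n + z·[13/25·y_n + 12/25·y_{n+1}] ⇒ (1 − 12/25z)y_{n+1} = (1 + 13/25z)y_n
  R(z) = (1 + 13/25z)/(1 − 12/25z).

Boundary: |R(x)|=1, x<0.
x=-0.62: |R|=0.5222
R=−1: 1+13/25x = −1+12/25x ⇒ -1/25x=2 ⇒ x=2/(-1/25)=-50.0000
Confirm numerically:
  x=-48.372: |R|=0.99731 <1
  x=-44.055: |R|=0.98926 <1
  x=-40.377: |R|=0.98111 <1
  x=-50.542: |R|=1.00086 >1
  x=-50.431: |R|=1.00068 >1
  x=-50.280: |R|=1.00045 >1
Interval (-50.0000, 0).

z∈(-50.0000,0).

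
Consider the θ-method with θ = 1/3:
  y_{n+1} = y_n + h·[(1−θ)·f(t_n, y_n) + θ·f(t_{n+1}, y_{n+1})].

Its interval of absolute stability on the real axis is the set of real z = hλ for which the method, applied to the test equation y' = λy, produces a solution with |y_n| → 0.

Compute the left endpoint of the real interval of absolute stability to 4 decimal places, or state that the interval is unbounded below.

Set f=λy, z=hλ:
  y_{n+1} = y_n + z·[2/3·y_n + 1/3·y_{n+1}] ⇒ (1 − 1/3z)y_{n+1} = (1 + 2/3z)y_n
  Hence R(z) = (1 + 2/3z)/(1 − 1/3z).

Solve |R(x)|<1 on ℝ⁻.
x=-1.01: |R|=0.2444
R=−1: 1+2/3x = −1+1/3x ⇒ -1/3x=2 ⇒ x=2/(-1/3)=-6.0000
Confirm numerically:
  x=-5.387: |R|=0.92691 <1
  x=-4.925: |R|=0.86435 <1
  x=-3.774: |R|=0.67139 <1
  x=-3.726: |R|=0.66191 <1
  x=-6.238: |R|=1.02576 >1
  x=-6.172: |R|=1.01875 >1
So |R|<1 on (-6.0000, 0).

left endpoint -6.0000.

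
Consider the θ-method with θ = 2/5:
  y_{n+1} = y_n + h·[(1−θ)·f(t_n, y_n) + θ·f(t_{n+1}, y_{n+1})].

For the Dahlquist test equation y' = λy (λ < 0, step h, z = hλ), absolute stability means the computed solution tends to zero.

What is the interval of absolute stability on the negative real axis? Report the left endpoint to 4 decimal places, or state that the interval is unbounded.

With y'=λy (z=hλ):
  y_{n+1} = y_n + z·[3/5·y_n + 2/5·y_{n+1}] ⇒ (1 − 2/5z)y_{n+1} = (1 + 3/5z)y_n
  R(z) = (1 + 3/5z)/(1 − 2/5z).

Solve |R(x)|<1 on ℝ⁻.
x=-0.89: |R|=0.3437
R=−1: 1+3/5x = −1+2/5x ⇒ -1/5x=2 ⇒ x=2/(-1/5)=-10.0000
Confirm numerically:
  x=-9.251: |R|=0.96813 <1
  x=-7.929: |R|=0.90071 <1
  x=-7.173: |R|=0.85387 <1
  x=-10.308: |R|=1.01202 >1
  x=-10.119: |R|=1.00472 >1
Interval (-10.0000, 0).

(-10.0000, 0).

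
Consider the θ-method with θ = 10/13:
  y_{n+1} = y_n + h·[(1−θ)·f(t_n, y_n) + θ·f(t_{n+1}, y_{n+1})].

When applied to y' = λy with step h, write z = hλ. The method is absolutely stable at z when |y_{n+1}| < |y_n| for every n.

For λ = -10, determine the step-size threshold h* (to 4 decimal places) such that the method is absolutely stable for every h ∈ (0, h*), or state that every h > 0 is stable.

unbounded; (−∞, 0). Any h>0 works for λ=-10.

With y'=λy (z=hλ):
  y_{n+1} = y_n + z·[3/13·y_n + 10/13·y_{n+1}] ⇒ (1 − 10/13z)y_{n+1} = (1 + 3/13z)y_n
  ⇒ R(z) = (1 + 3/13z)/(1 − 10/13z).

Need |R(x)|<1, x<0.
x=-1.63: |R|=0.2768
x=-2: |R|=0.2121
x=-10: |R|=0.1504
x=-100: |R|=0.2833
θ=10/13≥1/2 ⇒ |1+3/13x|<|1−10/13x| ∀x<0 ⇒ stable on all of ℝ⁻.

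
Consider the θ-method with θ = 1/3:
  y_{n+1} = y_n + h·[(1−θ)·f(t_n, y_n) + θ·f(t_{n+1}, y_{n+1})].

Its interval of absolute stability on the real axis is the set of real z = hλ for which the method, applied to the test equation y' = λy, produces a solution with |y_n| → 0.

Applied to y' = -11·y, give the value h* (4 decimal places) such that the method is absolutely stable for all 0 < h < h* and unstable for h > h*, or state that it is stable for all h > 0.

On y'=λy, z=hλ:
  y_{n+1} = y_n + z·[2/3·y_n + 1/3·y_{n+1}] ⇒ (1 − 1/3z)y_{n+1} = (1 + 2/3z)y_n
  Hence R(z) = (1 + 2/3z)/(1 − 1/3z).

Solve |R(x)|<1 on ℝ⁻.
x=-1.39: |R|=0.0501
R=−1: 1+2/3x = −1+1/3x ⇒ -1/3x=2 ⇒ x=2/(-1/3)=-6.0000
Confirm numerically:
  x=-5.681: |R|=0.96325 <1
  x=-4.437: |R|=0.78983 <1
  x=-4.327: |R|=0.77167 <1
  x=-3.584: |R|=0.63305 <1
  x=-6.453: |R|=1.04792 >1
  x=-6.284: |R|=1.03059 >1
  x=-6.031: |R|=1.00343 >1
So |R|<1 on (-6.0000, 0).

(-6.0000,0); λ=-11 ⇒ h* = (6)/11 = 0.5455.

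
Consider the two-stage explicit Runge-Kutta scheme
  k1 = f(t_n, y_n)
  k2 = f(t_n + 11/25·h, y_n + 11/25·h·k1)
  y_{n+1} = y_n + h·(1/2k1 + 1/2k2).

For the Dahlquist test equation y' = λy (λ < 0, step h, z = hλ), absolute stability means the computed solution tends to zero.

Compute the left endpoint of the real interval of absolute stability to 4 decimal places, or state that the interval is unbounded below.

z* = -4.5455.

On y'=λy, z=hλ:
  k1=λy_n ⇒ h·k1=z·y_n;  k2=λ(1+11/25z)y_n ⇒ h·k2=z(1+11/25z)y_n
  y_{n+1}/y_n = 1 + 1/2z + 1/2z(1+11/25z) = 1 + z + 11/50z²
  Hence R(z) = 1 + z + 11/50z².

Boundary: |R(x)|=1, x<0.
x=-0.56: |R|=0.5090
R=1: x+11/50x²=0 ⇒ x=−50/11=-4.5455; min R=1−1/(4·11/50)=-0.1364>−1
Confirm numerically:
  x=-3.613: |R|=0.25883 <1
  x=-3.118: |R|=0.02082 <1
  x=-2.455: |R|=0.12905 <1
  x=-5.044: |R|=1.55323 >1
  x=-4.921: |R|=1.40657 >1
So |R|<1 on (-4.5455, 0).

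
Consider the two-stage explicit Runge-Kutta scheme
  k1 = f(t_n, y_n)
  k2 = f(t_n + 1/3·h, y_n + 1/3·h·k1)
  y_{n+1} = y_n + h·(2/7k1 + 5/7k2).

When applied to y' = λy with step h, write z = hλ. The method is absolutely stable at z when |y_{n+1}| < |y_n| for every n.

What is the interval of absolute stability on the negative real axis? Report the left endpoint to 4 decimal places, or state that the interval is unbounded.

On y'=λy, z=hλ:
  k1=λy_n ⇒ h·k1=z·y_n;  k2=λ(1+1/3z)y_n ⇒ h·k2=z(1+1/3z)y_n
  y_{n+1}/y_n = 1 + 2/7z + 5/7z(1+1/3z) = 1 + z + 5/21z²
  ⇒ R(z) = 1 + z + 5/21z².

Boundary: |R(x)|=1, x<0.
x=-0.32: |R|=0.7044
R=1: x+5/21x²=0 ⇒ x=−21/5=-4.2000; min R=1−1/(4·5/21)=-0.0500>−1
Confirm numerically:
  x=-2.969: |R|=0.12980 <1
  x=-2.181: |R|=0.04844 <1
  x=-2.116: |R|=0.04994 <1
  x=-4.635: |R|=1.48005 >1
  x=-4.239: |R|=1.03936 >1
Interval (-4.2000, 0).

z∈(-4.2000,0).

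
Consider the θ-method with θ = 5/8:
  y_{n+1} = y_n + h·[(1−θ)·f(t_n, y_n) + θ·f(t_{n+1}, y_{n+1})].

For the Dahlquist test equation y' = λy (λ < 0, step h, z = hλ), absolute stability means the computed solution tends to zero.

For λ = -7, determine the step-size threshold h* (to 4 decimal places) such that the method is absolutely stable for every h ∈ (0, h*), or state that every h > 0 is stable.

On y'=λy, z=hλ:
  y_{n+1} = y_n + z·[3/8·y_n + 5/8·y_{n+1}] ⇒ (1 − 5/8z)y_{n+1} = (1 + 3/8z)y_n
  R(z) = (1 + 3/8z)/(1 − 5/8z).

Solve |R(x)|<1 on ℝ⁻.
x=-0.62: |R|=0.5532
x=-2: |R|=0.1111
x=-10: |R|=0.3793
x=-100: |R|=0.5748
θ=5/8≥1/2 ⇒ |1+3/8x|<|1−5/8x| ∀x<0 ⇒ stable on all of ℝ⁻.

unbounded; (−∞, 0). Any h>0 works for λ=-7.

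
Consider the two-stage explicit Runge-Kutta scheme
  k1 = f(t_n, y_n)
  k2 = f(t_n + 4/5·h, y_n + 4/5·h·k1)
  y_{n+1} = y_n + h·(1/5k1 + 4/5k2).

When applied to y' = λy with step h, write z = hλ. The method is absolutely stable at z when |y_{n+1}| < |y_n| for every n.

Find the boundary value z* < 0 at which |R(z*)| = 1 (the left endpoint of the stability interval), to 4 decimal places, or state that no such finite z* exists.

Test eqn y'=λy, z=hλ:
  k1=λy_n ⇒ h·k1=z·y_n;  k2=λ(1+4/5z)y_n ⇒ h·k2=z(1+4/5z)y_n
  y_{n+1}/y_n = 1 + 1/5z + 4/5z(1+4/5z) = 1 + z + 16/25z²
  Hence R(z) = 1 + z + 16/25z².

Solve |R(x)|<1 on ℝ⁻.
x=-1.67: |R|=1.1149
R=1: x+16/25x²=0 ⇒ x=−25/16=-1.5625; min R=1−1/(4·16/25)=0.6094>−1
Confirm numerically:
  x=-1.535: |R|=0.97298 <1
  x=-1.493: |R|=0.93359 <1
  x=-0.957: |R|=0.62914 <1
  x=-0.908: |R|=0.61966 <1
  x=-1.948: |R|=1.48061 >1
  x=-1.610: |R|=1.04894 >1
Interval (-1.5625, 0).

z* = -1.5625.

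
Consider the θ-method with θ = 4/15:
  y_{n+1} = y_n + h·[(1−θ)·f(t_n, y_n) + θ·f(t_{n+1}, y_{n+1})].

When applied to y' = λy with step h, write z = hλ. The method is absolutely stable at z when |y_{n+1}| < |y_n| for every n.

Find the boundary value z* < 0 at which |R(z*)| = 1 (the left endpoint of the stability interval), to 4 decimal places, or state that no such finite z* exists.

With y'=λy (z=hλ):
  y_{n+1} = y_n + z·[11/15·y_n + 4/15·y_{n+1}] ⇒ (1 − 4/15z)y_{n+1} = (1 + 11/15z)y_n
  ⇒ R(z) = (1 + 11/15z)/(1 − 4/15z).

Need |R(x)|<1, x<0.
x=-0.96: |R|=0.2357
R=−1: 1+11/15x = −1+4/15x ⇒ -7/15x=2 ⇒ x=2/(-7/15)=-4.2857
Confirm numerically:
  x=-3.820: |R|=0.89234 <1
  x=-3.620: |R|=0.84193 <1
  x=-3.602: |R|=0.83726 <1
  x=-2.342: |R|=0.44164 <1
  x=-4.855: |R|=1.11578 >1
  x=-4.598: |R|=1.06546 >1
  x=-4.427: |R|=1.03024 >1
Stable set (-4.2857, 0).

left endpoint -4.2857.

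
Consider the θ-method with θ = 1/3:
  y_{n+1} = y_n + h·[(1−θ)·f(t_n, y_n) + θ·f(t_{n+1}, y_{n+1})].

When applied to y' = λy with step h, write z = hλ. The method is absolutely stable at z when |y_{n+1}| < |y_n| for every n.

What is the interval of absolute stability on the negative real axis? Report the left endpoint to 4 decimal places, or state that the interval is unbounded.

(-6.0000, 0).

Test eqn y'=λy, z=hλ:
  y_{n+1} = y_n + z·[2/3·y_n + 1/3·y_{n+1}] ⇒ (1 − 1/3z)y_{n+1} = (1 + 2/3z)y_n
  so R(z) = (1 + 2/3z)/(1 − 1/3z).

Find x<0 with |R(x)|<1.
x=-1.3: |R|=0.0930
R=−1: 1+2/3x = −1+1/3x ⇒ -1/3x=2 ⇒ x=2/(-1/3)=-6.0000
Confirm numerically:
  x=-4.477: |R|=0.79631 <1
  x=-3.726: |R|=0.66191 <1
  x=-2.508: |R|=0.36601 <1
  x=-6.436: |R|=1.04621 >1
  x=-6.364: |R|=1.03887 >1
So |R|<1 on (-6.0000, 0).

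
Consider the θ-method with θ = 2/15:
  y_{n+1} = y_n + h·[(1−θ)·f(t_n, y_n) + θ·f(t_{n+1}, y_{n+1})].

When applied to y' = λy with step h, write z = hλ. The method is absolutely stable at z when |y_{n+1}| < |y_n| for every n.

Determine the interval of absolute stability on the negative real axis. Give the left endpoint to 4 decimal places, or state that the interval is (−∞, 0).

z∈(-2.7273,0).

On y'=λy, z=hλ:
  y_{n+1} = y_n + z·[13/15·y_n + 2/15·y_{n+1}] ⇒ (1 − 2/15z)y_{n+1} = (1 + 13/15z)y_n
  Hence R(z) = (1 + 13/15z)/(1 − 2/15z).

Need |R(x)|<1, x<0.
x=-0.39: |R|=0.6293
R=−1: 1+13/15x = −1+2/15x ⇒ -11/15x=2 ⇒ x=2/(-11/15)=-2.7273
Confirm numerically:
  x=-2.678: |R|=0.97337 <1
  x=-2.608: |R|=0.93510 <1
  x=-1.536: |R|=0.27490 <1
  x=-1.177: |R|=0.01734 <1
  x=-3.100: |R|=1.19340 >1
  x=-2.785: |R|=1.03087 >1
Stable set (-2.7273, 0).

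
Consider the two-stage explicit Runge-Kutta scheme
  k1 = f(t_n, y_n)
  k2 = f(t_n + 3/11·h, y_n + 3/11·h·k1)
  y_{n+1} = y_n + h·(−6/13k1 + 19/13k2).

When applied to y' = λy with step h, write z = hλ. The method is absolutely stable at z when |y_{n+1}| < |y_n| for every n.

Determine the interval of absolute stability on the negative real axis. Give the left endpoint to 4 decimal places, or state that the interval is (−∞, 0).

z∈(-2.5088,0).

With y'=λy (z=hλ):
  k1=λy_n ⇒ h·k1=z·y_n;  k2=λ(1+3/11z)y_n ⇒ h·k2=z(1+3/11z)y_n
  y_{n+1}/y_n = 1 − 6/13z + 19/13z(1+3/11z) = 1 + z + 57/143z²
  so R(z) = 1 + z + 57/143z².

Find x<0 with |R(x)|<1.
x=-1.31: |R|=0.3740
R=1: x+57/143x²=0 ⇒ x=−143/57=-2.5088; min R=1−1/(4·57/143)=0.3728>−1
Confirm numerically:
  x=-2.377: |R|=0.87515 <1
  x=-1.983: |R|=0.58442 <1
  x=-1.638: |R|=0.43147 <1
  x=-2.820: |R|=1.34984 >1
  x=-2.639: |R|=1.13699 >1
  x=-2.548: |R|=1.03984 >1
Stable set (-2.5088, 0).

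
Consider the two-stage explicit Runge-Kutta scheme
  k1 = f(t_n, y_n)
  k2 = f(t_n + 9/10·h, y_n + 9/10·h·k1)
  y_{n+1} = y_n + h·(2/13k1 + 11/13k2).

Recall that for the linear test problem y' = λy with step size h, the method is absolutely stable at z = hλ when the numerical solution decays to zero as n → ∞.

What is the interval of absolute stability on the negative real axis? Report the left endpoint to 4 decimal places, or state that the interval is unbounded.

(-1.3131, 0).

Set f=λy, z=hλ:
  k1=λy_n ⇒ h·k1=z·y_n;  k2=λ(1+9/10z)y_n ⇒ h·k2=z(1+9/10z)y_n
  y_{n+1}/y_n = 1 + 2/13z + 11/13z(1+9/10z) = 1 + z + 99/130z²
  Hence R(z) = 1 + z + 99/130z².

Boundary: |R(x)|=1, x<0.
x=-1.07: |R|=0.8019
R=1: x+99/130x²=0 ⇒ x=−130/99=-1.3131; min R=1−1/(4·99/130)=0.6717>−1
Confirm numerically:
  x=-1.104: |R|=0.82418 <1
  x=-1.032: |R|=0.77906 <1
  x=-0.975: |R|=0.74894 <1
  x=-0.873: |R|=0.70739 <1
  x=-1.813: |R|=1.69015 >1
  x=-1.734: |R|=1.55576 >1
  x=-1.568: |R|=1.30434 >1
So |R|<1 on (-1.3131, 0).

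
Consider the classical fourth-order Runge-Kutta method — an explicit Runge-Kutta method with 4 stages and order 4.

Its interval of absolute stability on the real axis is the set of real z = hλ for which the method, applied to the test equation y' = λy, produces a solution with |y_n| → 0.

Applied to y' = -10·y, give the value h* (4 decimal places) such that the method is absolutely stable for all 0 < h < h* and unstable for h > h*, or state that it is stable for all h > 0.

(-2.7853,0); λ=-10 ⇒ h* = 0.2785.

With y'=λy (z=hλ):
  order 4, 4-stage ⇒ R(z)=1+z+z^2/2+z^3/6+z^4/24
  (e.g. R(-1)=0.37500, |R|=0.37500)

Need |R(x)|<1, x<0.
x=-1: |R|=0.3750
|R(-2.83)|=1.0695 |R(-1.31)|=0.2961 |R(-1.04)|=0.3621
Bisect:
  x_lo=-3.6833 |R|=3.4406  x_hi=-0.2264 |R|=0.7974
  mid=-1.95483 |R|=0.31928 →hi
  mid=-2.81906 |R|=1.05211 →lo
  mid=-2.38694 |R|=0.54777 →hi
  mid=-2.60300 |R|=0.75819 →hi
  mid=-2.71103 |R|=0.89369 →hi
  mid=-2.76504 |R|=0.96990 →hi
  mid=-2.79205 |R|=1.01024 →lo
  mid=-2.77855 |R|=0.98988 →hi
  ...
  [-2.78530,-2.78509] ⇒ x*=-2.7853
Stable set (-2.7853, 0).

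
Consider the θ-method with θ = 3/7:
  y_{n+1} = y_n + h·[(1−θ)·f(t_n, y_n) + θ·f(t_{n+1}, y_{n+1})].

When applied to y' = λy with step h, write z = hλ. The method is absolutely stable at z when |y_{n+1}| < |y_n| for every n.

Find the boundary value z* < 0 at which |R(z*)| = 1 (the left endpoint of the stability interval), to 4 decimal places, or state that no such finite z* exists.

Test eqn y'=λy, z=hλ:
  y_{n+1} = y_n + z·[4/7·y_n + 3/7·y_{n+1}] ⇒ (1 − 3/7z)y_{n+1} = (1 + 4/7z)y_n
  R(z) = (1 + 4/7z)/(1 − 3/7z).

Find x<0 with |R(x)|<1.
x=-0.53: |R|=0.5681
R=−1: 1+4/7x = −1+3/7x ⇒ -1/7x=2 ⇒ x=2/(-1/7)=-14.0000
Confirm numerically:
  x=-9.546: |R|=0.87502 <1
  x=-8.554: |R|=0.83326 <1
  x=-8.181: |R|=0.81552 <1
  x=-7.443: |R|=0.77643 <1
  x=-14.407: |R|=1.00810 >1
  x=-14.190: |R|=1.00383 >1
  x=-14.145: |R|=1.00293 >1
So |R|<1 on (-14.0000, 0).

left endpoint -14.0000.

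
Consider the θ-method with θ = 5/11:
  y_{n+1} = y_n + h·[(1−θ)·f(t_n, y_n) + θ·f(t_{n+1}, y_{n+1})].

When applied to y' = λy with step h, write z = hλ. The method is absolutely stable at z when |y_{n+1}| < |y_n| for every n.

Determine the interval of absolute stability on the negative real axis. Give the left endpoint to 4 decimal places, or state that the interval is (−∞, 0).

Set f=λy, z=hλ:
  y_{n+1} = y_n + z·[6/11·y_n + 5/11·y_{n+1}] ⇒ (1 − 5/11z)y_{n+1} = (1 + 6/11z)y_n
  R(z) = (1 + 6/11z)/(1 − 5/11z).

Need |R(x)|<1, x<0.
x=-0.8: |R|=0.4133
R=−1: 1+6/11x = −1+5/11x ⇒ -1/11x=2 ⇒ x=2/(-1/11)=-22.0000
Confirm numerically:
  x=-21.015: |R|=0.99151 <1
  x=-14.108: |R|=0.90321 <1
  x=-11.523: |R|=0.84731 <1
  x=-22.364: |R|=1.00296 >1
  x=-22.344: |R|=1.00280 >1
Stable set (-22.0000, 0).

z∈(-22.0000,0).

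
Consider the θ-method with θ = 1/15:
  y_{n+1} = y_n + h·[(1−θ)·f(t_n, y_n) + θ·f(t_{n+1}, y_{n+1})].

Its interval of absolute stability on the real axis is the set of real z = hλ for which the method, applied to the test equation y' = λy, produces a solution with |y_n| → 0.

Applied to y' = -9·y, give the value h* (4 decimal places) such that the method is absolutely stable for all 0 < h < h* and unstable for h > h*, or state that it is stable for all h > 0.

On y'=λy, z=hλ:
  y_{n+1} = y_n + z·[14/15·y_n + 1/15·y_{n+1}] ⇒ (1 − 1/15z)y_{n+1} = (1 + 14/15z)y_n
  so R(z) = (1 + 14/15z)/(1 − 1/15z).

Boundary: |R(x)|=1, x<0.
x=-1.28: |R|=0.1794
R=−1: 1+14/15x = −1+1/15x ⇒ -13/15x=2 ⇒ x=2/(-13/15)=-2.3077
Confirm numerically:
  x=-2.024: |R|=0.78336 <1
  x=-1.736: |R|=0.55593 <1
  x=-1.149: |R|=0.06725 <1
  x=-1.048: |R|=0.02044 <1
  x=-2.642: |R|=1.24634 >1
  x=-2.460: |R|=1.11340 >1
Interval (-2.3077, 0).

(-2.3077,0); λ=-9 ⇒ h* = (30/13)/9 = 0.2564.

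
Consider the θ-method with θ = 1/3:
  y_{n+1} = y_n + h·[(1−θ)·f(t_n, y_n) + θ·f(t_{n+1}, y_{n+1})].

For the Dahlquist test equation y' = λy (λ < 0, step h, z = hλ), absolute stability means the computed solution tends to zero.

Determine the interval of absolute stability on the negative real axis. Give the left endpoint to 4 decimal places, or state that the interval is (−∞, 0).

With y'=λy (z=hλ):
  y_{n+1} = y_n + z·[2/3·y_n + 1/3·y_{n+1}] ⇒ (1 − 1/3z)y_{n+1} = (1 + 2/3z)y_n
  R(z) = (1 + 2/3z)/(1 − 1/3z).

Solve |R(x)|<1 on ℝ⁻.
x=-0.89: |R|=0.3136
R=−1: 1+2/3x = −1+1/3x ⇒ -1/3x=2 ⇒ x=2/(-1/3)=-6.0000
Confirm numerically:
  x=-4.424: |R|=0.78772 <1
  x=-3.853: |R|=0.68671 <1
  x=-3.637: |R|=0.64397 <1
  x=-2.938: |R|=0.48434 <1
  x=-6.525: |R|=1.05512 >1
  x=-6.428: |R|=1.04540 >1
  x=-6.237: |R|=1.02566 >1
So |R|<1 on (-6.0000, 0).

(-6.0000, 0).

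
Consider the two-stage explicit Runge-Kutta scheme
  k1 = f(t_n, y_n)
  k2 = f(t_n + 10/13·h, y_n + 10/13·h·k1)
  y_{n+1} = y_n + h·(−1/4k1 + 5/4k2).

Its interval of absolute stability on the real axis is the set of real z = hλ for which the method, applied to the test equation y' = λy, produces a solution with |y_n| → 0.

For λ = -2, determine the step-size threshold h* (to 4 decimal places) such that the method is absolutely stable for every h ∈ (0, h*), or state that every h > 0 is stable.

(-1.0400,0); λ=-2 ⇒ h* = (26/25)/2 = 0.5200.

On y'=λy, z=hλ:
  k1=λy_n ⇒ h·k1=z·y_n;  k2=λ(1+10/13z)y_n ⇒ h·k2=z(1+10/13z)y_n
  y_{n+1}/y_n = 1 − 1/4z + 5/4z(1+10/13z) = 1 + z + 25/26z²
  ⇒ R(z) = 1 + z + 25/26z².

Find x<0 with |R(x)|<1.
x=-1.72: |R|=2.1246
R=1: x+25/26x²=0 ⇒ x=−26/25=-1.0400; min R=1−1/(4·25/26)=0.7400>−1
Confirm numerically:
  x=-0.972: |R|=0.93645 <1
  x=-0.684: |R|=0.76586 <1
  x=-0.648: |R|=0.75575 <1
  x=-0.509: |R|=0.74012 <1
  x=-1.590: |R|=1.84087 >1
  x=-1.120: |R|=1.08615 >1
Stable set (-1.0400, 0).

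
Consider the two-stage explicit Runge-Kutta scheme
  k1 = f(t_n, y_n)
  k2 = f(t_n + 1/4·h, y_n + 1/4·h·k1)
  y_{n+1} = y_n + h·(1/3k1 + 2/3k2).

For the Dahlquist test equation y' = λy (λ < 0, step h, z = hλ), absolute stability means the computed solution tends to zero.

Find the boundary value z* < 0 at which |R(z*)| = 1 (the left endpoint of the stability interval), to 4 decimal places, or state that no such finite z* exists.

On y'=λy, z=hλ:
  k1=λy_n ⇒ h·k1=z·y_n;  k2=λ(1+1/4z)y_n ⇒ h·k2=z(1+1/4z)y_n
  y_{n+1}/y_n = 1 + 1/3z + 2/3z(1+1/4z) = 1 + z + 1/6z²
  so R(z) = 1 + z + 1/6z².

Need |R(x)|<1, x<0.
x=-1.32: |R|=0.0296
R=1: x+1/6x²=0 ⇒ x=−6=-6.0000; min R=1−1/(4·1/6)=-0.5000>−1
Confirm numerically:
  x=-5.585: |R|=0.61370 <1
  x=-4.327: |R|=0.20651 <1
  x=-3.761: |R|=0.40348 <1
  x=-3.114: |R|=0.49783 <1
  x=-6.492: |R|=1.53234 >1
  x=-6.319: |R|=1.33596 >1
Interval (-6.0000, 0).

z* = -6.0000.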